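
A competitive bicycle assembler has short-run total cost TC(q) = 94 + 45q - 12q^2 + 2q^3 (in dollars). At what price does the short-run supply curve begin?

$27 per unit

The firm shuts down when price falls below the minimum of average variable cost. AVC = VC/q = 45 - 12q + 2q^2.
dAVC/dq = -12 + 4q = 0 gives q = 3. min AVC = 45 - 12·3 + 2·3^2 = 27.
The firm shuts down for any P below $27.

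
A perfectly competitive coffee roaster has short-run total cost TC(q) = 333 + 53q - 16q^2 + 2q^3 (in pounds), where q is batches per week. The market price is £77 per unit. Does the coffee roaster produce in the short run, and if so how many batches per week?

Produce at q = 6

Variable cost is VC = 53q - 16q^2 + 2q^3, so AVC = VC/q = 53 - 16q + 2q^2 and MC = dTC/dq = 53 - 32q + 6q^2.
AVC is minimized where dAVC/dq = -16 + 4q = 0, at q = 4; min AVC = 53 - 16·4 + 2·4^2 = £21.
Because £77 ≥ £21, revenue can cover variable cost; the firm operates.
P = MC gives -24 - 32q + 6q^2 = 0, with roots -2/3 and 6. Take the larger (rising MC): q* = 6.
Check: AVC at q = 6 is £29 ≤ P, so revenue covers variable cost.
Profit = P·q − TC = 77·6 − 507 = -£45, a loss, but smaller than the £333 fixed cost the firm would lose by shutting down.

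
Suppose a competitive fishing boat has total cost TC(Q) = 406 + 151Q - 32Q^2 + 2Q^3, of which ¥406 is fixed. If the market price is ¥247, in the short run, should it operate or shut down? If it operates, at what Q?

Produce at Q = 12

From TC, MC = TC'(Q) = 151 - 64Q + 6Q^2 and AVC = VC/Q = 151 - 32Q + 2Q^2.
AVC is minimized where dAVC/dQ = -32 + 4Q = 0, at Q = 8; min AVC = 151 - 32·8 + 2·8^2 = ¥23.
P = ¥247 exceeds min AVC = ¥23, so the firm stays open.
Set P = MC: 247 = 151 - 64Q + 6Q^2 → -96 - 64Q + 6Q^2 = 0. The roots are Q = -4/3 and Q = 12; the profit-maximizing output is on the rising part of MC, so Q* = 12.
Check: AVC at Q = 12 is ¥55 ≤ P, so revenue covers variable cost.
Profit = P·Q − TC = 247·12 − 1066 = ¥1898.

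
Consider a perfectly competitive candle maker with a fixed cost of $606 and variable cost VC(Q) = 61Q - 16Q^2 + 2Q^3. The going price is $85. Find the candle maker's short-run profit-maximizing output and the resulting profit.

Profit = -$318 at Q = 6

AVC = 61 - 16Q + 2Q^2; min AVC = $29 at Q = 4. Since P = $85 ≥ min AVC, the firm produces.
MC = 61 - 32Q + 6Q^2. Setting P = MC and taking the root on the rising branch gives Q* = 6.
TR = 85·6 = 510. TC = 606 + 222 = 828. Profit = 510 − 828 = -$318.
Shutting down would mean losing the fixed cost of $606, so operating at a loss of $318 is better by $288.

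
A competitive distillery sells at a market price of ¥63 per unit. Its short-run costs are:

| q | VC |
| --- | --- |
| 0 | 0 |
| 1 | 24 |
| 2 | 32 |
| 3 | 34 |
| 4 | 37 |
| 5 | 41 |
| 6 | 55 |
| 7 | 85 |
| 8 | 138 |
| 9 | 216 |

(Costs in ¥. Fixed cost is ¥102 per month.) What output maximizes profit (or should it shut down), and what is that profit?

q = 8; profit = ¥264

Compute π = P·q − TC at each output: q=0: -102; q=1: -63; q=2: -8; q=3: 53; q=4: 113; q=5: 172; q=6: 221; q=7: 254; q=8: 264; q=9: 249.
Profit is maximized at q = 8. AVC there is 138/8 = ¥17.25 ≤ P, so producing beats shutting down (which would give -¥102).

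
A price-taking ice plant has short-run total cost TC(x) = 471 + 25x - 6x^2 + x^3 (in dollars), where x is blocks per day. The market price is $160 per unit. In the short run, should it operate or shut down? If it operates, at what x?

Strip out fixed cost: VC = 25x - 6x^2 + x^3. Then AVC = 25 - 6x + x^2 and MC = 25 - 12x + 3x^2.
AVC hits its minimum where MC = AVC, at x = 3, giving min AVC = 25 - 6·3 + 3^2 = $16.
Because $160 ≥ $16, revenue can cover variable cost; the firm operates.
Set P = MC: 160 = 25 - 12x + 3x^2 → -135 - 12x + 3x^2 = 0. The roots are x = -5 and x = 9; the profit-maximizing output is on the rising part of MC, so x* = 9.
Check: AVC at x = 9 is $52 ≤ P, so revenue covers variable cost.
Profit = P·x − TC = 160·9 − 939 = $501.

Produce at x = 9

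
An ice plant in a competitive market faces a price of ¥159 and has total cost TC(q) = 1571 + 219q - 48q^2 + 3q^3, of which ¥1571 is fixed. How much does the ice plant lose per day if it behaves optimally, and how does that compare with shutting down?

Profit = -¥371 at q = 10

AVC = 219 - 48q + 3q^2 has its minimum ¥27 at q = 8; price ¥159 clears that bar, so the firm operates.
MC = 219 - 96q + 9q^2. Setting P = MC and taking the root on the rising branch gives q* = 10.
TR = 159·10 = 1590. TC = 1571 + 390 = 1961. Profit = 1590 − 1961 = -¥371.
Shutting down would mean losing the fixed cost of ¥1571, so operating at a loss of ¥371 is better by ¥1200.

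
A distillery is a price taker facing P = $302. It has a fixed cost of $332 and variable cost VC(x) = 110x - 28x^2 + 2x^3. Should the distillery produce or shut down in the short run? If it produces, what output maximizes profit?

Produce at x = 12

From TC, MC = TC'(x) = 110 - 56x + 6x^2 and AVC = VC/x = 110 - 28x + 2x^2.
AVC hits its minimum where MC = AVC, at x = 7, giving min AVC = 110 - 28·7 + 2·7^2 = $12.
Since P = $302 ≥ min AVC = $12, price covers variable cost and the firm should produce.
P = MC gives -192 - 56x + 6x^2 = 0, with roots -8/3 and 12. Take the larger (rising MC): x* = 12.
Check: AVC at x = 12 is $62 ≤ P, so revenue covers variable cost.
Profit = P·x − TC = 302·12 − 1076 = $2548.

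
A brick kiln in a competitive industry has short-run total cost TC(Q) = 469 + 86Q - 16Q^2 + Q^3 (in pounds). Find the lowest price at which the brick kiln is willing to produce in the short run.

Short-run supply begins at min AVC. From VC = 86Q - 16Q^2 + Q^3, AVC = 86 - 16Q + Q^2.
At the minimum of AVC, MC = AVC. MC = 86 - 32Q + 3Q^2; setting MC = AVC gives 2Q^2 - 16Q = 0, so Q = 8. min AVC = 22.
So the shutdown price is £22.

£22 per unit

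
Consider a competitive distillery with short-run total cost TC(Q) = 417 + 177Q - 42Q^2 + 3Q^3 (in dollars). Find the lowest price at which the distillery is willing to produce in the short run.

$30 per unit

The firm shuts down when price falls below the minimum of average variable cost. AVC = VC/Q = 177 - 42Q + 3Q^2.
dAVC/dQ = -42 + 6Q = 0 gives Q = 7. min AVC = 177 - 42·7 + 3·7^2 = 30.
The firm shuts down for any P below $30.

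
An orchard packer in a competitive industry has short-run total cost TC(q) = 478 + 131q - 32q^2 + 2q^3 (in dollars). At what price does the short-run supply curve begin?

$3 per unit

The shutdown price is the minimum of AVC. VC = 131q - 32q^2 + 2q^3, so AVC = 131 - 32q + 2q^2.
At the minimum of AVC, MC = AVC. MC = 131 - 64q + 6q^2; setting MC = AVC gives 4q^2 - 32q = 0, so q = 8. min AVC = 3.
So the shutdown price is $3.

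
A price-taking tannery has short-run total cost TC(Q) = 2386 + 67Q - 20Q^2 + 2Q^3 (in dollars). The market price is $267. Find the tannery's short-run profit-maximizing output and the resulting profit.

Profit = -$386 at Q = 10

AVC = 67 - 20Q + 2Q^2 has its minimum $17 at Q = 5; price $267 clears that bar, so the firm operates.
With MC = 67 - 40Q + 6Q^2, P = MC on the upward-sloping part at Q* = 10.
TR = 267·10 = 2670. TC = 2386 + 670 = 3056. Profit = 2670 − 3056 = -$386.
By producing, the firm covers all variable cost plus $2000 of fixed cost; shutting down would lose the full $2386.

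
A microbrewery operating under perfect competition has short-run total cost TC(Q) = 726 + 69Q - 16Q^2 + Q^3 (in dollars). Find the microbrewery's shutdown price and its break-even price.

AVC = 69 - 16Q + Q^2; minimized at Q = 8, giving min AVC = $5. That is the shutdown price.
ATC = 726/Q + 69 - 16Q + Q^2. Setting dATC/dQ = −726/Q^2 − 16 + 2Q = 0 gives Q = 11 (since 2·11^3 − 16·11^2 = 726).
min ATC = 726/11 + 69 − 16·11 + 11^2 = $80. That is the break-even price.
Between these two prices the firm operates at a loss; above $80 it earns a profit.

Shutdown price = $5; break-even price = $80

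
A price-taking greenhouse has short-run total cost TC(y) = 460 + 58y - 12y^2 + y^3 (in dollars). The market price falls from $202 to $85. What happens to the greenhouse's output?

Output falls from 12 to 9

MC = 58 - 24y + 3y^2; the shutdown threshold is min AVC = $22 (at y = 6).
With P = $202 above the shutdown price, P = MC gives y = 12.
At P = $85 ≥ min AVC, set P = MC: y = 9. The firm stays open but cuts output.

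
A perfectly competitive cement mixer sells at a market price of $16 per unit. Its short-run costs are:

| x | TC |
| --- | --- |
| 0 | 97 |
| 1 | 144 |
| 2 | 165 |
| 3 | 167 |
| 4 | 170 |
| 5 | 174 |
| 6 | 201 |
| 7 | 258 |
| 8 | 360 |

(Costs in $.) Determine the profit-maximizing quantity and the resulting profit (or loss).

x = 5; profit = -$94

Tabulate TR − TC: x=0: -97; x=1: -128; x=2: -133; x=3: -119; x=4: -106; x=5: -94; x=6: -105; x=7: -146; x=8: -232.
Profit is maximized at x = 5. AVC there is 77/5 = $15.40 ≤ P, so producing beats shutting down (which would give -$97).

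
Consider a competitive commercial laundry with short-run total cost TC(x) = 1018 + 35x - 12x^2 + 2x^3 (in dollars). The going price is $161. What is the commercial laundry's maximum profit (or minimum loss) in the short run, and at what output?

AVC = 35 - 12x + 2x^2; min AVC = $17 at x = 3. Since P = $161 ≥ min AVC, the firm produces.
With MC = 35 - 24x + 6x^2, P = MC on the upward-sloping part at x* = 7.
TR = 161·7 = 1127. TC = 1018 + 343 = 1361. Profit = 1127 − 1361 = -$234.
That loss of $234 beats the $1018 the firm would lose by shutting down; producing recovers $784 of fixed cost.

Profit = -$234 at x = 7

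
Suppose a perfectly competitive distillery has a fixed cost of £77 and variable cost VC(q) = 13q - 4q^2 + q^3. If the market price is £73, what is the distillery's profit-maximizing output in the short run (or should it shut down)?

From TC, MC = TC'(q) = 13 - 8q + 3q^2 and AVC = VC/q = 13 - 4q + q^2.
AVC hits its minimum where MC = AVC, at q = 2, giving min AVC = 13 - 4·2 + 2^2 = £9.
Since P = £73 ≥ min AVC = £9, price covers variable cost and the firm should produce.
Set P = MC: 73 = 13 - 8q + 3q^2 → -60 - 8q + 3q^2 = 0. The roots are q = -10/3 and q = 6; the profit-maximizing output is on the rising part of MC, so q* = 6.
Check: AVC at q = 6 is £25 ≤ P, so revenue covers variable cost.
Profit = P·q − TC = 73·6 − 227 = £211.

Produce at q = 6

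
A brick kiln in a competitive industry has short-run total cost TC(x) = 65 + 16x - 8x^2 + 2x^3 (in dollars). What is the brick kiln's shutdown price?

The firm shuts down when price falls below the minimum of average variable cost. AVC = VC/x = 16 - 8x + 2x^2.
At the minimum of AVC, MC = AVC. MC = 16 - 16x + 6x^2; setting MC = AVC gives 4x^2 - 8x = 0, so x = 2. min AVC = 8.
For P < $8 the firm produces nothing.

$8 per unit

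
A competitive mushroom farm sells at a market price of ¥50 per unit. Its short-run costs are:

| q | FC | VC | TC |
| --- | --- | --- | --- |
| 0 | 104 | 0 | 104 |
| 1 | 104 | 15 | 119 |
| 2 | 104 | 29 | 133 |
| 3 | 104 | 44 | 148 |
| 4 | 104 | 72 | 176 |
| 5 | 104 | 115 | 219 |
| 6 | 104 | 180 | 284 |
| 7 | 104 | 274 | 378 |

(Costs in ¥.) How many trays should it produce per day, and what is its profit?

Profit at each row (π = 50q − TC): q=0: -104; q=1: -69; q=2: -33; q=3: 2; q=4: 24; q=5: 31; q=6: 16; q=7: -28.
Profit is maximized at q = 5. AVC there is 115/5 = ¥23 ≤ P, so producing beats shutting down (which would give -¥104).

q = 5; profit = ¥31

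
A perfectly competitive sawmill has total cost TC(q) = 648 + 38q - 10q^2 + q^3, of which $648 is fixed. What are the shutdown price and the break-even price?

Shutdown price = min AVC. AVC = 38 - 10q + q^2, with vertex at q = 5 and minimum $13.
ATC = 648/q + 38 - 10q + q^2. Setting dATC/dq = −648/q^2 − 10 + 2q = 0 gives q = 9 (since 2·9^3 − 10·9^2 = 648).
min ATC = 648/9 + 38 − 10·9 + 9^2 = $101. That is the break-even price.
Between these two prices the firm operates at a loss; above $101 it earns a profit.

Shutdown price = $13; break-even price = $101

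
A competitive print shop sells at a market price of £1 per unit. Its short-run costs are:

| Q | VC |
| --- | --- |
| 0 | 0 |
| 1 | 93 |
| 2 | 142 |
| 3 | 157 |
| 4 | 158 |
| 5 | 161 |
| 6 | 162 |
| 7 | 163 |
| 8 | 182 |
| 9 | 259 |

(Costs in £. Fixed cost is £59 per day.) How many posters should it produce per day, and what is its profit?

Q = 0 (shut down); profit = -£59

Compute π = P·Q − TC at each output: Q=0: -59; Q=1: -151; Q=2: -199; Q=3: -213; Q=4: -213; Q=5: -215; Q=6: -215; Q=7: -215; Q=8: -233; Q=9: -309.
Profit is highest at Q = 0. Equivalently, the lowest AVC in the table is 182/8 ≈ £22.75 at Q = 8, and P = £1 falls below it — price never covers variable cost, so the firm shuts down and loses only its fixed cost.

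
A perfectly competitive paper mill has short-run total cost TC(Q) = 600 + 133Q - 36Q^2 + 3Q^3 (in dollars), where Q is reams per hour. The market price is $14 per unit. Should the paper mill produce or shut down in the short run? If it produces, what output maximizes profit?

Variable cost is VC = 133Q - 36Q^2 + 3Q^3, so AVC = VC/Q = 133 - 36Q + 3Q^2 and MC = dTC/dQ = 133 - 72Q + 9Q^2.
AVC hits its minimum where MC = AVC, at Q = 6, giving min AVC = 133 - 36·6 + 3·6^2 = $25.
P = $14 lies below min AVC = $25; no output level covers variable cost.
Best response: produce nothing and absorb the $600 fixed cost.

Shut down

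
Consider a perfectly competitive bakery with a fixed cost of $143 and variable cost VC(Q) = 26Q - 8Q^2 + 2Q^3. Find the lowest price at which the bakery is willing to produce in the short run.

Short-run supply begins at min AVC. From VC = 26Q - 8Q^2 + 2Q^3, AVC = 26 - 8Q + 2Q^2.
At the minimum of AVC, MC = AVC. MC = 26 - 16Q + 6Q^2; setting MC = AVC gives 4Q^2 - 8Q = 0, so Q = 2. min AVC = 18.
The firm shuts down for any P below $18.

$18 per unit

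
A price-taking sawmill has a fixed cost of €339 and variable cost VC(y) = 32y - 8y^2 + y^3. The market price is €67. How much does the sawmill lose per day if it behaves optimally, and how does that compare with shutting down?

AVC = 32 - 8y + y^2 has its minimum €16 at y = 4; price €67 clears that bar, so the firm operates.
MC = 32 - 16y + 3y^2. Setting P = MC and taking the root on the rising branch gives y* = 7.
TR = 67·7 = 469. TC = 339 + 175 = 514. Profit = 469 − 514 = -€45.
That loss of €45 beats the €339 the firm would lose by shutting down; producing recovers €294 of fixed cost.

Profit = -€45 at y = 7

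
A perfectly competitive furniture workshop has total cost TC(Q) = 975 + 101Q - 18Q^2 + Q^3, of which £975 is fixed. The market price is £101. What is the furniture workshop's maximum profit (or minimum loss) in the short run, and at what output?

AVC = 101 - 18Q + Q^2 has its minimum £20 at Q = 9; price £101 clears that bar, so the firm operates.
With MC = 101 - 36Q + 3Q^2, P = MC on the upward-sloping part at Q* = 12.
TR = 101·12 = 1212. TC = 975 + 348 = 1323. Profit = 1212 − 1323 = -£111.
By producing, the firm covers all variable cost plus £864 of fixed cost; shutting down would lose the full £975.

Profit = -£111 at Q = 12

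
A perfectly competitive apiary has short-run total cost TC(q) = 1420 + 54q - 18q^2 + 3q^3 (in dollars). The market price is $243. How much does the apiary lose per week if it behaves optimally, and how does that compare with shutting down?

AVC = 54 - 18q + 3q^2; min AVC = $27 at q = 3. Since P = $243 ≥ min AVC, the firm produces.
MC = 54 - 36q + 9q^2. Setting P = MC and taking the root on the rising branch gives q* = 7.
TR = 243·7 = 1701. TC = 1420 + 525 = 1945. Profit = 1701 − 1945 = -$244.
That loss of $244 beats the $1420 the firm would lose by shutting down; producing recovers $1176 of fixed cost.

Profit = -$244 at q = 7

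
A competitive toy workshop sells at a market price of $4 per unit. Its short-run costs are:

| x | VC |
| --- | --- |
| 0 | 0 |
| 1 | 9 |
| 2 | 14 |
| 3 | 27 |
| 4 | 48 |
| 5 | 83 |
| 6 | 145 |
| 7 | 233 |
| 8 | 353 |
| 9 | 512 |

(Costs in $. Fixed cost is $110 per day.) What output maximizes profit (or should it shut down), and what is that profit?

x = 0 (shut down); profit = -$110

Profit at each row (π = 4x − TC): x=0: -110; x=1: -115; x=2: -116; x=3: -125; x=4: -142; x=5: -173; x=6: -231; x=7: -315; x=8: -431; x=9: -586.
Profit is highest at x = 0. Equivalently, the lowest AVC in the table is 14/2 ≈ $7 at x = 2, and P = $4 falls below it — price never covers variable cost, so the firm shuts down and loses only its fixed cost.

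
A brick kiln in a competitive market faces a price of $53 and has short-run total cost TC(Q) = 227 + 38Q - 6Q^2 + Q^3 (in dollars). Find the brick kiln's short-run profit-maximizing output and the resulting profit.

Profit = -$127 at Q = 5

AVC = 38 - 6Q + Q^2; min AVC = $29 at Q = 3. Since P = $53 ≥ min AVC, the firm produces.
With MC = 38 - 12Q + 3Q^2, P = MC on the upward-sloping part at Q* = 5.
TR = 53·5 = 265. TC = 227 + 165 = 392. Profit = 265 − 392 = -$127.
That loss of $127 beats the $227 the firm would lose by shutting down; producing recovers $100 of fixed cost.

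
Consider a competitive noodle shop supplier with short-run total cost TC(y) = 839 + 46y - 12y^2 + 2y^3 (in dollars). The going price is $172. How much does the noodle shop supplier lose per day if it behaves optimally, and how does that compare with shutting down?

AVC = 46 - 12y + 2y^2 has its minimum $28 at y = 3; price $172 clears that bar, so the firm operates.
With MC = 46 - 24y + 6y^2, P = MC on the upward-sloping part at y* = 7.
TR = 172·7 = 1204. TC = 839 + 420 = 1259. Profit = 1204 − 1259 = -$55.
That loss of $55 beats the $839 the firm would lose by shutting down; producing recovers $784 of fixed cost.

Profit = -$55 at y = 7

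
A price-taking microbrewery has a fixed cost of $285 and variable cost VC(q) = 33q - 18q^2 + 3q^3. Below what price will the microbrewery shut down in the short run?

The firm shuts down when price falls below the minimum of average variable cost. AVC = VC/q = 33 - 18q + 3q^2.
At the minimum of AVC, MC = AVC. MC = 33 - 36q + 9q^2; setting MC = AVC gives 6q^2 - 18q = 0, so q = 3. min AVC = 6.
For P < $6 the firm produces nothing.

$6 per unit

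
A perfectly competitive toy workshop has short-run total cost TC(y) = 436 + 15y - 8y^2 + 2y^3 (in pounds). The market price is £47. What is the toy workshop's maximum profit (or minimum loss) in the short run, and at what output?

Profit = -£308 at y = 4

AVC = 15 - 8y + 2y^2; min AVC = £7 at y = 2. Since P = £47 ≥ min AVC, the firm produces.
MC = 15 - 16y + 6y^2. Setting P = MC and taking the root on the rising branch gives y* = 4.
TR = 47·4 = 188. TC = 436 + 60 = 496. Profit = 188 − 496 = -£308.
That loss of £308 beats the £436 the firm would lose by shutting down; producing recovers £128 of fixed cost.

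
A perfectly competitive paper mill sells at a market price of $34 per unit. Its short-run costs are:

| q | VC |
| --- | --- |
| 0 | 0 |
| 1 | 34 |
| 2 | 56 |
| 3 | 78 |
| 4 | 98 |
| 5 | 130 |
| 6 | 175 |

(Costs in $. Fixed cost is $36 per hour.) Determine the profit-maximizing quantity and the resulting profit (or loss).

Tabulate TR − TC: q=0: -36; q=1: -36; q=2: -24; q=3: -12; q=4: 2; q=5: 4; q=6: -7.
Profit is maximized at q = 5. AVC there is 130/5 = $26 ≤ P, so producing beats shutting down (which would give -$36).

q = 5; profit = $4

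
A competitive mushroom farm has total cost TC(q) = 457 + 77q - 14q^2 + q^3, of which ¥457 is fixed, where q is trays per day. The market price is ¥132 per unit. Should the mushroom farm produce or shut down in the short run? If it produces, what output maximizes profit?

Variable cost is VC = 77q - 14q^2 + q^3, so AVC = VC/q = 77 - 14q + q^2 and MC = dTC/dq = 77 - 28q + 3q^2.
AVC hits its minimum where MC = AVC, at q = 7, giving min AVC = 77 - 14·7 + 7^2 = ¥28.
Because ¥132 ≥ ¥28, revenue can cover variable cost; the firm operates.
Set P = MC: 132 = 77 - 28q + 3q^2 → -55 - 28q + 3q^2 = 0. The roots are q = -5/3 and q = 11; the profit-maximizing output is on the rising part of MC, so q* = 11.
Check: AVC at q = 11 is ¥44 ≤ P, so revenue covers variable cost.
Profit = P·q − TC = 132·11 − 941 = ¥511.

Produce at q = 11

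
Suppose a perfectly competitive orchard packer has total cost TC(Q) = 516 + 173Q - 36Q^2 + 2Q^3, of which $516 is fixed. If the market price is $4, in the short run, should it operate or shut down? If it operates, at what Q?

Variable cost is VC = 173Q - 36Q^2 + 2Q^3, so AVC = VC/Q = 173 - 36Q + 2Q^2 and MC = dTC/dQ = 173 - 72Q + 6Q^2.
AVC hits its minimum where MC = AVC, at Q = 9, giving min AVC = 173 - 36·9 + 2·9^2 = $11.
With P < min AVC ($4 < $11), every unit sold adds to the loss.
Shutting down limits the loss to fixed cost, $516.

Shut down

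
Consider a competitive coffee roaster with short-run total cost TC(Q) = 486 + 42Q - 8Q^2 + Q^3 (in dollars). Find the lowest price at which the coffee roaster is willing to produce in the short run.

$26 per unit

Short-run supply begins at min AVC. From VC = 42Q - 8Q^2 + Q^3, AVC = 42 - 8Q + Q^2.
dAVC/dQ = -8 + 2Q = 0 gives Q = 4. min AVC = 42 - 8·4 + 4^2 = 26.
So the shutdown price is $26.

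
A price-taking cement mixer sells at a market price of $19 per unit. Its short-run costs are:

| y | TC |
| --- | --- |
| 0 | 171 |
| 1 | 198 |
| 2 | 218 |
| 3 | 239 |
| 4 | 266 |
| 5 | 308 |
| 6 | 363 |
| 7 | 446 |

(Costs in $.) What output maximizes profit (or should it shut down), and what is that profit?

Tabulate TR − TC: y=0: -171; y=1: -179; y=2: -180; y=3: -182; y=4: -190; y=5: -213; y=6: -249; y=7: -313.
Profit is highest at y = 0. Equivalently, the lowest AVC in the table is 68/3 ≈ $22.67 at y = 3, and P = $19 falls below it — price never covers variable cost, so the firm shuts down and loses only its fixed cost.

y = 0 (shut down); profit = -$171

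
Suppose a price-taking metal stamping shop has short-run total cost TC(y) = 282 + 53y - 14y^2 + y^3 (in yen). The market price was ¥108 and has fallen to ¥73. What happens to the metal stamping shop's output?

Output falls from 11 to 10

AVC = 53 - 14y + y^2, minimized at y = 7 where min AVC = ¥4. MC = 53 - 28y + 3y^2.
At P = ¥108 ≥ min AVC, set P = MC on the rising branch: y = 11.
At P = ¥73 ≥ min AVC, set P = MC: y = 10. The firm stays open but cuts output.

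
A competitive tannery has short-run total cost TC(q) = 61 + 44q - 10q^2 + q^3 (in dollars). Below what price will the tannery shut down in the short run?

The firm shuts down when price falls below the minimum of average variable cost. AVC = VC/q = 44 - 10q + q^2.
At the minimum of AVC, MC = AVC. MC = 44 - 20q + 3q^2; setting MC = AVC gives 2q^2 - 10q = 0, so q = 5. min AVC = 19.
For P < $19 the firm produces nothing.

$19 per unit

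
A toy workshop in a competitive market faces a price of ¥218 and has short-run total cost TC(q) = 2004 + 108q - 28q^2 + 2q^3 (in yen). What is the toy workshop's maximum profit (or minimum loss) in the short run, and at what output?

AVC = 108 - 28q + 2q^2; min AVC = ¥10 at q = 7. Since P = ¥218 ≥ min AVC, the firm produces.
MC = 108 - 56q + 6q^2. Setting P = MC and taking the root on the rising branch gives q* = 11.
TR = 218·11 = 2398. TC = 2004 + 462 = 2466. Profit = 2398 − 2466 = -¥68.
Shutting down would mean losing the fixed cost of ¥2004, so operating at a loss of ¥68 is better by ¥1936.

Profit = -¥68 at q = 11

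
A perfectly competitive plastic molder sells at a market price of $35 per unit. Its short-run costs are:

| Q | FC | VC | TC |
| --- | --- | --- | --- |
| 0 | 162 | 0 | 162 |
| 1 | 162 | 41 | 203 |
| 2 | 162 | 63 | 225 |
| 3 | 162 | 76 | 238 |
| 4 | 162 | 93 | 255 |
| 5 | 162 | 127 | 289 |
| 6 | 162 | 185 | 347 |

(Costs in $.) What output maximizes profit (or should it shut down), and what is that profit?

Q = 5; profit = -$114

Profit at each row (π = 35Q − TC): Q=0: -162; Q=1: -168; Q=2: -155; Q=3: -133; Q=4: -115; Q=5: -114; Q=6: -137.
Profit is maximized at Q = 5. AVC there is 127/5 = $25.40 ≤ P, so producing beats shutting down (which would give -$162).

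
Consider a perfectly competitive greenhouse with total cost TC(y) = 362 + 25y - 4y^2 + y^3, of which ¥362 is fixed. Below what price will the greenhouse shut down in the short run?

¥21 per unit

The shutdown price is the minimum of AVC. VC = 25y - 4y^2 + y^3, so AVC = 25 - 4y + y^2.
dAVC/dy = -4 + 2y = 0 gives y = 2. min AVC = 25 - 4·2 + 2^2 = 21.
For P < ¥21 the firm produces nothing.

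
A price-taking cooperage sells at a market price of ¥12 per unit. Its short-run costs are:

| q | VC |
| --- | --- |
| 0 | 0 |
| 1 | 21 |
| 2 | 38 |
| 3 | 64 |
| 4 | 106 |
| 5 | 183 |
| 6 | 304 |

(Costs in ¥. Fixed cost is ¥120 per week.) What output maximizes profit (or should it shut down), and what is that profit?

Profit at each row (π = 12q − TC): q=0: -120; q=1: -129; q=2: -134; q=3: -148; q=4: -178; q=5: -243; q=6: -352.
Profit is highest at q = 0. Equivalently, the lowest AVC in the table is 38/2 ≈ ¥19 at q = 2, and P = ¥12 falls below it — price never covers variable cost, so the firm shuts down and loses only its fixed cost.

q = 0 (shut down); profit = -¥120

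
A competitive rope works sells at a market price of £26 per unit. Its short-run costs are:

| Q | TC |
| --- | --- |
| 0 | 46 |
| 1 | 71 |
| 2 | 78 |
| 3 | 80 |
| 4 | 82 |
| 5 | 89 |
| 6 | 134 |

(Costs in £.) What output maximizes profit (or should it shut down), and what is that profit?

Compute π = P·Q − TC at each output: Q=0: -46; Q=1: -45; Q=2: -26; Q=3: -2; Q=4: 22; Q=5: 41; Q=6: 22.
Profit is maximized at Q = 5. AVC there is 43/5 = £8.60 ≤ P, so producing beats shutting down (which would give -£46).

Q = 5; profit = £41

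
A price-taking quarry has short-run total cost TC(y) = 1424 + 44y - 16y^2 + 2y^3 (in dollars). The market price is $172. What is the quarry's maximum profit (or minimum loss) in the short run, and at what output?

AVC = 44 - 16y + 2y^2; min AVC = $12 at y = 4. Since P = $172 ≥ min AVC, the firm produces.
With MC = 44 - 32y + 6y^2, P = MC on the upward-sloping part at y* = 8.
TR = 172·8 = 1376. TC = 1424 + 352 = 1776. Profit = 1376 − 1776 = -$400.
That loss of $400 beats the $1424 the firm would lose by shutting down; producing recovers $1024 of fixed cost.

Profit = -$400 at y = 8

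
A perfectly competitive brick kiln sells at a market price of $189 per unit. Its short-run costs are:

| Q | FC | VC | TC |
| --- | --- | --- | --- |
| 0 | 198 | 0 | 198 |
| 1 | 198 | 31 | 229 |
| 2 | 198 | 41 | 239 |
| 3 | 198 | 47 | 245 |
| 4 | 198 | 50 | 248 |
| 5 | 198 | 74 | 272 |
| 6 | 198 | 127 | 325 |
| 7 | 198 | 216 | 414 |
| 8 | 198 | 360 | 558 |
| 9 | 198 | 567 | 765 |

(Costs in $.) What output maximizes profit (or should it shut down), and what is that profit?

Compute π = P·Q − TC at each output: Q=0: -198; Q=1: -40; Q=2: 139; Q=3: 322; Q=4: 508; Q=5: 673; Q=6: 809; Q=7: 909; Q=8: 954; Q=9: 936.
Profit is maximized at Q = 8. AVC there is 360/8 = $45 ≤ P, so producing beats shutting down (which would give -$198).

Q = 8; profit = $954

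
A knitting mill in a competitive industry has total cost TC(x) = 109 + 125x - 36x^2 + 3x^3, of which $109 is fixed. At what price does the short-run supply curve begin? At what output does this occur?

The shutdown price is the minimum of AVC. VC = 125x - 36x^2 + 3x^3, so AVC = 125 - 36x + 3x^2.
At the minimum of AVC, MC = AVC. MC = 125 - 72x + 9x^2; setting MC = AVC gives 6x^2 - 36x = 0, so x = 6. min AVC = 17.
So the shutdown price is $17.

$17 per unit, at x = 6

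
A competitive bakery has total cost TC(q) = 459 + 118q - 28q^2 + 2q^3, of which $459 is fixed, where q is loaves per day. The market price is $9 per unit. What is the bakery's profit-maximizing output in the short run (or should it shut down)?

From TC, MC = TC'(q) = 118 - 56q + 6q^2 and AVC = VC/q = 118 - 28q + 2q^2.
AVC is minimized where dAVC/dq = -28 + 4q = 0, at q = 7; min AVC = 118 - 28·7 + 2·7^2 = $20.
With P < min AVC ($9 < $20), every unit sold adds to the loss.
Best response: produce nothing and absorb the $459 fixed cost.

Shut down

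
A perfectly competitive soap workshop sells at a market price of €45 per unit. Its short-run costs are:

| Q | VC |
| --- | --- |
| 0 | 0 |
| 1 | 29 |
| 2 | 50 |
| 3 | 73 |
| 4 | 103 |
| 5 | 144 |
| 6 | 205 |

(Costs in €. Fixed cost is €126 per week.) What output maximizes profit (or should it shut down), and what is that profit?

Tabulate TR − TC: Q=0: -126; Q=1: -110; Q=2: -86; Q=3: -64; Q=4: -49; Q=5: -45; Q=6: -61.
Profit is maximized at Q = 5. AVC there is 144/5 = €28.80 ≤ P, so producing beats shutting down (which would give -€126).

Q = 5; profit = -€45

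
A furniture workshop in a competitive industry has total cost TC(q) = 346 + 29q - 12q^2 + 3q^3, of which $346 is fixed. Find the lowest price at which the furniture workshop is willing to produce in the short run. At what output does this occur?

The shutdown price is the minimum of AVC. VC = 29q - 12q^2 + 3q^3, so AVC = 29 - 12q + 3q^2.
At the minimum of AVC, MC = AVC. MC = 29 - 24q + 9q^2; setting MC = AVC gives 6q^2 - 12q = 0, so q = 2. min AVC = 17.
So the shutdown price is $17.

$17 per unit, at q = 2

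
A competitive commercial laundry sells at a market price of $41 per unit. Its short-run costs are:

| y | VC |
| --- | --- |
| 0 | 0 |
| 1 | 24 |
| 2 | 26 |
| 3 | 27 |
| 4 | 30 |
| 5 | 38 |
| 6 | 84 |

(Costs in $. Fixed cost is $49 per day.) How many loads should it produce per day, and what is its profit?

y = 5; profit = $118

Tabulate TR − TC: y=0: -49; y=1: -32; y=2: 7; y=3: 47; y=4: 85; y=5: 118; y=6: 113.
Profit is maximized at y = 5. AVC there is 38/5 = $7.60 ≤ P, so producing beats shutting down (which would give -$49).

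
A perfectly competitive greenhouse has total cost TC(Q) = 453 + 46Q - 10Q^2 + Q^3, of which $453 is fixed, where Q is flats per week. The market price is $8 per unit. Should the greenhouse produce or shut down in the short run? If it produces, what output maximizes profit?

Shut down

Variable cost is VC = 46Q - 10Q^2 + Q^3, so AVC = VC/Q = 46 - 10Q + Q^2 and MC = dTC/dQ = 46 - 20Q + 3Q^2.
The AVC parabola has its vertex at Q = 10/2 = 5, where AVC = 46 - 10·5 + 5^2 = $21.
With P < min AVC ($8 < $21), every unit sold adds to the loss.
Best response: produce nothing and absorb the $453 fixed cost.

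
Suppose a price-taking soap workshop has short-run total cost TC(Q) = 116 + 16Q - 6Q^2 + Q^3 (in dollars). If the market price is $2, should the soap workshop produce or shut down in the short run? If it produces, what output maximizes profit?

Variable cost is VC = 16Q - 6Q^2 + Q^3, so AVC = VC/Q = 16 - 6Q + Q^2 and MC = dTC/dQ = 16 - 12Q + 3Q^2.
AVC hits its minimum where MC = AVC, at Q = 3, giving min AVC = 16 - 6·3 + 3^2 = $7.
Since P = $2 < min AVC = $7, price fails to cover variable cost at any output.
Best response: produce nothing and absorb the $116 fixed cost.

Shut down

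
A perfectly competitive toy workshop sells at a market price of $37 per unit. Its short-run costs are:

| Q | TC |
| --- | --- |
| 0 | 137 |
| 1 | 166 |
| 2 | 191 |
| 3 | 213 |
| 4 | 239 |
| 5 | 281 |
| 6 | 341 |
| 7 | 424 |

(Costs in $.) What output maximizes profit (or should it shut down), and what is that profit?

Q = 4; profit = -$91

Profit at each row (π = 37Q − TC): Q=0: -137; Q=1: -129; Q=2: -117; Q=3: -102; Q=4: -91; Q=5: -96; Q=6: -119; Q=7: -165.
Profit is maximized at Q = 4. AVC there is 102/4 = $25.50 ≤ P, so producing beats shutting down (which would give -$137).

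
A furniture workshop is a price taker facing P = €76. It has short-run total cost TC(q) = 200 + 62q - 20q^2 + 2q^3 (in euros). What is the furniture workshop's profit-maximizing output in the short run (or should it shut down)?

Variable cost is VC = 62q - 20q^2 + 2q^3, so AVC = VC/q = 62 - 20q + 2q^2 and MC = dTC/dq = 62 - 40q + 6q^2.
AVC is minimized where dAVC/dq = -20 + 4q = 0, at q = 5; min AVC = 62 - 20·5 + 2·5^2 = €12.
Because €76 ≥ €12, revenue can cover variable cost; the firm operates.
P = MC gives -14 - 40q + 6q^2 = 0, with roots -1/3 and 7. Take the larger (rising MC): q* = 7.
Check: AVC at q = 7 is €20 ≤ P, so revenue covers variable cost.
Profit = P·q − TC = 76·7 − 340 = €192.

Produce at q = 7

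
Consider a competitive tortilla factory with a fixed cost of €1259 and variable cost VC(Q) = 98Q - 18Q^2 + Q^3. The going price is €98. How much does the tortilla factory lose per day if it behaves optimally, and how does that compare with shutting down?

AVC = 98 - 18Q + Q^2 has its minimum €17 at Q = 9; price €98 clears that bar, so the firm operates.
With MC = 98 - 36Q + 3Q^2, P = MC on the upward-sloping part at Q* = 12.
TR = 98·12 = 1176. TC = 1259 + 312 = 1571. Profit = 1176 − 1571 = -€395.
Shutting down would mean losing the fixed cost of €1259, so operating at a loss of €395 is better by €864.

Profit = -€395 at Q = 12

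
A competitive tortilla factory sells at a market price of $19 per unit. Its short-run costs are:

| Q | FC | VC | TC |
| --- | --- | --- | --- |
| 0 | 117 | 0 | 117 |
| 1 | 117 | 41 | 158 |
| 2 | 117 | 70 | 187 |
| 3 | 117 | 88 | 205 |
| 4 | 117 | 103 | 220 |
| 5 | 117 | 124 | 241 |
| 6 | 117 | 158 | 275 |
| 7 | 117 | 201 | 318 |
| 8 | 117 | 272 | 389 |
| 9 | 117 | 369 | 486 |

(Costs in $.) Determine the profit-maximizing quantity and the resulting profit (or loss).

Q = 0 (shut down); profit = -$117

Tabulate TR − TC: Q=0: -117; Q=1: -139; Q=2: -149; Q=3: -148; Q=4: -144; Q=5: -146; Q=6: -161; Q=7: -185; Q=8: -237; Q=9: -315.
Profit is highest at Q = 0. Equivalently, the lowest AVC in the table is 124/5 ≈ $24.80 at Q = 5, and P = $19 falls below it — price never covers variable cost, so the firm shuts down and loses only its fixed cost.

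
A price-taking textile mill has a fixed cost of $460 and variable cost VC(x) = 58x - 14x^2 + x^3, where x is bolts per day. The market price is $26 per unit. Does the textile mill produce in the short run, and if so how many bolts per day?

From TC, MC = TC'(x) = 58 - 28x + 3x^2 and AVC = VC/x = 58 - 14x + x^2.
AVC is minimized where dAVC/dx = -14 + 2x = 0, at x = 7; min AVC = 58 - 14·7 + 7^2 = $9.
Since P = $26 ≥ min AVC = $9, price covers variable cost and the firm should produce.
Set P = MC: 26 = 58 - 28x + 3x^2 → 32 - 28x + 3x^2 = 0. The roots are x = 4/3 and x = 8; the profit-maximizing output is on the rising part of MC, so x* = 8.
Check: AVC at x = 8 is $10 ≤ P, so revenue covers variable cost.
Profit = P·x − TC = 26·8 − 540 = -$332, a loss, but smaller than the $460 fixed cost the firm would lose by shutting down.

Produce at x = 8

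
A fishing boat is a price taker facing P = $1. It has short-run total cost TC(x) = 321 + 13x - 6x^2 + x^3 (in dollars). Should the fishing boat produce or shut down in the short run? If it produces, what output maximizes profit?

Variable cost is VC = 13x - 6x^2 + x^3, so AVC = VC/x = 13 - 6x + x^2 and MC = dTC/dx = 13 - 12x + 3x^2.
AVC hits its minimum where MC = AVC, at x = 3, giving min AVC = 13 - 6·3 + 3^2 = $4.
Since P = $1 < min AVC = $4, price fails to cover variable cost at any output.
Shutting down limits the loss to fixed cost, $321.

Shut down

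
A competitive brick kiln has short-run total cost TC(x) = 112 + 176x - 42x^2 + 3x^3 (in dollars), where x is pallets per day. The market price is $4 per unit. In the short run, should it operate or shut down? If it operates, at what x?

Shut down

Variable cost is VC = 176x - 42x^2 + 3x^3, so AVC = VC/x = 176 - 42x + 3x^2 and MC = dTC/dx = 176 - 84x + 9x^2.
The AVC parabola has its vertex at x = 42/6 = 7, where AVC = 176 - 42·7 + 3·7^2 = $29.
P = $4 lies below min AVC = $29; no output level covers variable cost.
The firm minimizes its loss by shutting down and losing only its fixed cost of $112.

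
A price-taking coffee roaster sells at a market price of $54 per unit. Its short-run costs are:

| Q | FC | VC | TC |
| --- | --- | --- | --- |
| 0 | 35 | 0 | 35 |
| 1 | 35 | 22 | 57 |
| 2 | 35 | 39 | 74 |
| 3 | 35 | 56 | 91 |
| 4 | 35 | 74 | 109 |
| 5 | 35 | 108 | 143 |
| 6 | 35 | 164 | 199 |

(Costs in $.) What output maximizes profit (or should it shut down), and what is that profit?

Q = 5; profit = $127

Tabulate TR − TC: Q=0: -35; Q=1: -3; Q=2: 34; Q=3: 71; Q=4: 107; Q=5: 127; Q=6: 125.
Profit is maximized at Q = 5. AVC there is 108/5 = $21.60 ≤ P, so producing beats shutting down (which would give -$35).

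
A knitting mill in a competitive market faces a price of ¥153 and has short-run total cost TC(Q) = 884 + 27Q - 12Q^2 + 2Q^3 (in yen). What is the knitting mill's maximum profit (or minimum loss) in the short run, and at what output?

Profit = -¥100 at Q = 7

AVC = 27 - 12Q + 2Q^2; min AVC = ¥9 at Q = 3. Since P = ¥153 ≥ min AVC, the firm produces.
With MC = 27 - 24Q + 6Q^2, P = MC on the upward-sloping part at Q* = 7.
TR = 153·7 = 1071. TC = 884 + 287 = 1171. Profit = 1071 − 1171 = -¥100.
By producing, the firm covers all variable cost plus ¥784 of fixed cost; shutting down would lose the full ¥884.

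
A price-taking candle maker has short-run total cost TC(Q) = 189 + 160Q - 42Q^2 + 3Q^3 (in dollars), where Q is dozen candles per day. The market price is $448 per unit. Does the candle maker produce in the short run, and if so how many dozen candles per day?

Strip out fixed cost: VC = 160Q - 42Q^2 + 3Q^3. Then AVC = 160 - 42Q + 3Q^2 and MC = 160 - 84Q + 9Q^2.
AVC hits its minimum where MC = AVC, at Q = 7, giving min AVC = 160 - 42·7 + 3·7^2 = $13.
Since P = $448 ≥ min AVC = $13, price covers variable cost and the firm should produce.
Solving P = MC: -288 - 84Q + 9Q^2 = 0 ⇒ Q = -8/3 or 12. On the upward-sloping branch, Q* = 12.
Check: AVC at Q = 12 is $88 ≤ P, so revenue covers variable cost.
Profit = P·Q − TC = 448·12 − 1245 = $4131.

Produce at Q = 12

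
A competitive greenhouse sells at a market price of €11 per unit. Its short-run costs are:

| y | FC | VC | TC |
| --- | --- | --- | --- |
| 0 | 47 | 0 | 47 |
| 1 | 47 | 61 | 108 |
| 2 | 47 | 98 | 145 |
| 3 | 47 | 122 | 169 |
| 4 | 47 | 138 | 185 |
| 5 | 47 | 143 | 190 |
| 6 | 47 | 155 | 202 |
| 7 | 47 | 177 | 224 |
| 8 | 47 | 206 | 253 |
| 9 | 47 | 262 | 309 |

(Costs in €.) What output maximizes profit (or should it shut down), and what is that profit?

Tabulate TR − TC: y=0: -47; y=1: -97; y=2: -123; y=3: -136; y=4: -141; y=5: -135; y=6: -136; y=7: -147; y=8: -165; y=9: -210.
Profit is highest at y = 0. Equivalently, the lowest AVC in the table is 177/7 ≈ €25.29 at y = 7, and P = €11 falls below it — price never covers variable cost, so the firm shuts down and loses only its fixed cost.

y = 0 (shut down); profit = -€47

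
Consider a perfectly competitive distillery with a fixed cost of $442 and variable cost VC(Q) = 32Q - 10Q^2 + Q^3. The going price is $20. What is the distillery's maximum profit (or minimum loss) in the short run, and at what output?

Profit = -$370 at Q = 6

AVC = 32 - 10Q + Q^2 has its minimum $7 at Q = 5; price $20 clears that bar, so the firm operates.
MC = 32 - 20Q + 3Q^2. Setting P = MC and taking the root on the rising branch gives Q* = 6.
TR = 20·6 = 120. TC = 442 + 48 = 490. Profit = 120 − 490 = -$370.
Shutting down would mean losing the fixed cost of $442, so operating at a loss of $370 is better by $72.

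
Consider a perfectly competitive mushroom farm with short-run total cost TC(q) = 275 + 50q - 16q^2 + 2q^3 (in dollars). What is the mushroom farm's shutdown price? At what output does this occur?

$18 per unit, at q = 4

Short-run supply begins at min AVC. From VC = 50q - 16q^2 + 2q^3, AVC = 50 - 16q + 2q^2.
At the minimum of AVC, MC = AVC. MC = 50 - 32q + 6q^2; setting MC = AVC gives 4q^2 - 16q = 0, so q = 4. min AVC = 18.
For P < $18 the firm produces nothing.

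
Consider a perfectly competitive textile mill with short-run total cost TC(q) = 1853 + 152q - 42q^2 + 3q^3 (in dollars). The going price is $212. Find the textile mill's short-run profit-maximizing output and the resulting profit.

Profit = -$53 at q = 10

AVC = 152 - 42q + 3q^2; min AVC = $5 at q = 7. Since P = $212 ≥ min AVC, the firm produces.
MC = 152 - 84q + 9q^2. Setting P = MC and taking the root on the rising branch gives q* = 10.
TR = 212·10 = 2120. TC = 1853 + 320 = 2173. Profit = 2120 − 2173 = -$53.
That loss of $53 beats the $1853 the firm would lose by shutting down; producing recovers $1800 of fixed cost.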